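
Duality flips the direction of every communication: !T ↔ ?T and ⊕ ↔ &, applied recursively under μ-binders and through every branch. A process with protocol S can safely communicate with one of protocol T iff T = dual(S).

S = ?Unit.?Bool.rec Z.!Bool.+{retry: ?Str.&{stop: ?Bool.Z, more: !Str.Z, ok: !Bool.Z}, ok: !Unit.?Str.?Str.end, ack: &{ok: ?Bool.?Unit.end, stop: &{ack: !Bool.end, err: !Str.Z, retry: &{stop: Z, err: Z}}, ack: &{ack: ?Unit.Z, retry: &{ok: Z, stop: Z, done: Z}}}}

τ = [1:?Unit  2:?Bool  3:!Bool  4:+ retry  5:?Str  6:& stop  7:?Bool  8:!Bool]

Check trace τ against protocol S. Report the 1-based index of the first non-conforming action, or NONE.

NONE

@1 ?Unit  ✓  residual = ?Bool.rec Z.…
@2 ?Bool  ✓  residual = rec Z.…
@3 !Bool  ✓  residual = +{retry: ?Str.&{stop: ?Bool.rec Z.…, more: !Str.rec Z.…, ok: !Bool.rec Z.…}, ok: !Unit.?Str.?Str.end, ack: &{ok: ?Bool.?Unit.end, stop: &{ack: !Bool.end, err: !Str.rec Z.…, retry: &{stop: rec Z.…, err: rec Z.…}}, ack: &{ack: ?Unit.rec Z.…, retry: &{ok: rec Z.…, stop: rec Z.…, done: rec Z.…}}}}
@4 + retry  ✓  residual = ?Str.&{stop: ?Bool.rec Z.…, more: !Str.rec Z.…, ok: !Bool.rec Z.…}
@5 ?Str  ✓  residual = &{stop: ?Bool.rec Z.…, more: !Str.rec Z.…, ok: !Bool.rec Z.…}
@6 & stop  ✓  residual = ?Bool.rec Z.…
@7 ?Bool  ✓  residual = rec Z.…
@8 !Bool  ✓  residual = +{retry: ?Str.&{stop: ?Bool.rec Z.…, more: !Str.rec Z.…, ok: !Bool.rec Z.…}, ok: !Unit.?Str.?Str.end, ack: &{ok: ?Bool.?Unit.end, stop: &{ack: !Bool.end, err: !Str.rec Z.…, retry: &{stop: rec Z.…, err: rec Z.…}}, ack: &{ack: ?Unit.rec Z.…, retry: &{ok: rec Z.…, stop: rec Z.…, done: rec Z.…}}}}
τ conforms to S (length 8)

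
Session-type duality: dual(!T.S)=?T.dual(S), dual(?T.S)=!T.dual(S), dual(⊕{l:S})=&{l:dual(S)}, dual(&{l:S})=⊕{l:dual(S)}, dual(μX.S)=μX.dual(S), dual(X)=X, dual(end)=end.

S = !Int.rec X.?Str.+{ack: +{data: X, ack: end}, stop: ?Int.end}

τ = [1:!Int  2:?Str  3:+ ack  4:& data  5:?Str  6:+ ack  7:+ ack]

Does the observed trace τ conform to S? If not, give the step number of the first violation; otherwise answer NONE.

@1 !Int  ✓  now at rec X.…
@2 ?Str  ✓  now at +{ack: +{data: rec X.…, ack: end}, stop: ?Int.end}
@3 + ack  ✓  now at +{data: rec X.…, ack: end}
@4 got & data, protocol expects + data or + ack  ✗

4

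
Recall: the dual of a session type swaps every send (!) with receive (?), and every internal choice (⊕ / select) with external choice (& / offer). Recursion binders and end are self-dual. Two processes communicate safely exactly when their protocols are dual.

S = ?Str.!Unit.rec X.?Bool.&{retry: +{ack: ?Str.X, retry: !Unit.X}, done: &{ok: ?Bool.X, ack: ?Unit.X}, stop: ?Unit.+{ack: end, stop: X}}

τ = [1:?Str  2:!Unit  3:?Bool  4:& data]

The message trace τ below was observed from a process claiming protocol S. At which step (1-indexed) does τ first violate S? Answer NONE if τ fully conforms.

step 1: ?Str  match  cont: !Unit.rec X.…
step 2: !Unit  match  cont: rec X.…
step 3: ?Bool  match  cont: &{retry: +{ack: ?Str.rec X.…, retry: !Unit.rec X.…}, done: &{ok: ?Bool.rec X.…, ack: ?Unit.rec X.…}, stop: ?Unit.+{ack: end, stop: rec X.…}}
step 4: got & data, protocol expects & retry or & done or & stop  ✗

4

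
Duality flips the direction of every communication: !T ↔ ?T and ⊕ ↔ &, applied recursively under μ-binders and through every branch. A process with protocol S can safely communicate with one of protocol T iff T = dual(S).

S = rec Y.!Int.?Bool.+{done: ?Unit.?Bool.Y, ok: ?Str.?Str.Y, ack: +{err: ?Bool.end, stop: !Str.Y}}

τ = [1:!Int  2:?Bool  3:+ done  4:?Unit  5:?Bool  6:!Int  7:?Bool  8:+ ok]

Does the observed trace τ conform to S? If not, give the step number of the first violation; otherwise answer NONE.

NONE

@1 !Int  ok  cont: ?Bool.+{done: ?Unit.?Bool.rec Y.…, ok: ?Str.?Str.rec Y.…, ack: +{err: ?Bool.end, stop: !Str.rec Y.…}}
@2 ?Bool  ok  cont: +{done: ?Unit.?Bool.rec Y.…, ok: ?Str.?Str.rec Y.…, ack: +{err: ?Bool.end, stop: !Str.rec Y.…}}
@3 + done  ok  cont: ?Unit.?Bool.rec Y.…
@4 ?Unit  ok  cont: ?Bool.rec Y.…
@5 ?Bool  ok  cont: rec Y.…
@6 !Int  ok  cont: ?Bool.+{done: ?Unit.?Bool.rec Y.…, ok: ?Str.?Str.rec Y.…, ack: +{err: ?Bool.end, stop: !Str.rec Y.…}}
@7 ?Bool  ok  cont: +{done: ?Unit.?Bool.rec Y.…, ok: ?Str.?Str.rec Y.…, ack: +{err: ?Bool.end, stop: !Str.rec Y.…}}
@8 + ok  ok  cont: ?Str.?Str.rec Y.…
τ conforms to S (length 8)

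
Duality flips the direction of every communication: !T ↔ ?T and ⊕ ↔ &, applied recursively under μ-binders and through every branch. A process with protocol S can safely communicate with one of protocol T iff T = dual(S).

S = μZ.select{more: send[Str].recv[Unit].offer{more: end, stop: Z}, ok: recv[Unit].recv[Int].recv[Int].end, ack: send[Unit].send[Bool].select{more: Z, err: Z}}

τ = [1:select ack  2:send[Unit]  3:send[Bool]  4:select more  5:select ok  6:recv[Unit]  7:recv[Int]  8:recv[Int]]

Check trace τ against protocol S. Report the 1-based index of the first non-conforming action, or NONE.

NONE

[1] select ack  match  residual = send[Unit].send[Bool].select{more: μZ.…, err: μZ.…}
[2] send[Unit]  match  residual = send[Bool].select{more: μZ.…, err: μZ.…}
[3] send[Bool]  match  residual = select{more: μZ.…, err: μZ.…}
[4] select more  match  residual = μZ.…
[5] select ok  match  residual = recv[Unit].recv[Int].recv[Int].end
[6] recv[Unit]  match  residual = recv[Int].recv[Int].end
[7] recv[Int]  match  residual = recv[Int].end
[8] recv[Int]  match  residual = end
all 8 steps conform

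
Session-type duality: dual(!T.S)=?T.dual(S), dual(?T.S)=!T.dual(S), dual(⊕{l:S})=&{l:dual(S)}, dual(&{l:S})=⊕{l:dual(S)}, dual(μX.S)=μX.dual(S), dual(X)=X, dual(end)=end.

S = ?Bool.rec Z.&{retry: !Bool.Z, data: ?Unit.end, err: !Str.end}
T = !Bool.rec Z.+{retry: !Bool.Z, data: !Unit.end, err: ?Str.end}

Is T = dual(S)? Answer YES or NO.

?Bool | !Bool  ✓
  rec Z | rec Z  ✓ (binder kept)
    &{retry,data,err} | +{retry,data,err}  ✓ label sets agree
      [retry]
        !Bool | !Bool  ✗ same direction on both sides — not dual

NO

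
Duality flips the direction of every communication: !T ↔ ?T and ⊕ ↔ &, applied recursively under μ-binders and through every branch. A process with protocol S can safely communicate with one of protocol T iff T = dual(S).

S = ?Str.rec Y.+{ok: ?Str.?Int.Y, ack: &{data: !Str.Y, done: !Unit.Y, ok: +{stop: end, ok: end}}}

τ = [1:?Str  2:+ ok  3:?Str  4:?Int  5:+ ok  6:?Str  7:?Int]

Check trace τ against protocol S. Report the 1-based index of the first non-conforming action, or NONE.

[1] ?Str  ✓  now at rec Y.…
[2] + ok  ✓  now at ?Str.?Int.rec Y.…
[3] ?Str  ✓  now at ?Int.rec Y.…
[4] ?Int  ✓  now at rec Y.…
[5] + ok  ✓  now at ?Str.?Int.rec Y.…
[6] ?Str  ✓  now at ?Int.rec Y.…
[7] ?Int  ✓  now at rec Y.…
τ conforms to S (length 7)

NONE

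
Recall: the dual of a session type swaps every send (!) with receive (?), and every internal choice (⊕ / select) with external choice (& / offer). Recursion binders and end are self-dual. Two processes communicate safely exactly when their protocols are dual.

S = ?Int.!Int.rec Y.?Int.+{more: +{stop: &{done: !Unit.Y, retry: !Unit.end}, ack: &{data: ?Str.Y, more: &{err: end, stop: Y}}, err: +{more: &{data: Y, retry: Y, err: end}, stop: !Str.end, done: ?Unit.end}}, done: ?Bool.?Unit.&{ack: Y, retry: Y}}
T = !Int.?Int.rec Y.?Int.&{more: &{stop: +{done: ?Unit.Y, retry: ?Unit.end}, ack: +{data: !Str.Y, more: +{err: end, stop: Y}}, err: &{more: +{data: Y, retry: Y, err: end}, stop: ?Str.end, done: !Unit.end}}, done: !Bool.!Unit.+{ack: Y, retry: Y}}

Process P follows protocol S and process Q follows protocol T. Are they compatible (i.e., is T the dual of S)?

?Int vs !Int  ok
  !Int vs ?Int  ok
    rec Y vs rec Y  ok (binder kept)
      ?Int vs ?Int  ✗ same direction on both sides — not dual

NO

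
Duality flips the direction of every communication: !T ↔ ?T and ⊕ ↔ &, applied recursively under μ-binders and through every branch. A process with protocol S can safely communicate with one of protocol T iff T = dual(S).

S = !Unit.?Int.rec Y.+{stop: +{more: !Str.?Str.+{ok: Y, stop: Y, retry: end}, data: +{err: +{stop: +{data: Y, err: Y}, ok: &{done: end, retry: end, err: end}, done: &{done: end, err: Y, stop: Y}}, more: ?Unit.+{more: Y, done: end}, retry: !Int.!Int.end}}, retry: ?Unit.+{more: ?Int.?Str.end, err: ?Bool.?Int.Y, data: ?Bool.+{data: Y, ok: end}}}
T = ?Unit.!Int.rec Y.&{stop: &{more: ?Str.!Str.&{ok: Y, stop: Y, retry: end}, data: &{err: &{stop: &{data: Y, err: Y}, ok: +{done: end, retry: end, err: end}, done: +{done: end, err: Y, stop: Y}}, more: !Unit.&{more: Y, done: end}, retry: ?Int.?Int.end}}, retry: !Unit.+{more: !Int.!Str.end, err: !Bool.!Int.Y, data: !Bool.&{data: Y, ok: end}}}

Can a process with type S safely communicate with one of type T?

NO

!Unit | ?Unit  ✓
  ?Int | !Int  ✓
    rec Y | rec Y  ✓ (binder kept)
      +{stop,retry} | &{stop,retry}  ✓ labels match
        • stop:
          +{more,data} | &{more,data}  ✓ labels match
            • more:
              !Str | ?Str  ✓
                ?Str | !Str  ✓
                  +{ok,stop,retry} | &{ok,stop,retry}  ✓ labels match
                    • ok:
                      Y | Y  ✓
                    • stop:
                      Y | Y  ✓
                    • retry:
                      end | end  ✓
            • data:
              +{err,more,retry} | &{err,more,retry}  ✓ labels match
                • err:
                  +{stop,ok,done} | &{stop,ok,done}  ✓ labels match
                    • stop:
                      +{data,err} | &{data,err}  ✓ labels match
                        • data:
                          Y | Y  ✓
                        • err:
                          Y | Y  ✓
                    • ok:
                      &{done,retry,err} | +{done,retry,err}  ✓ labels match
                        • done:
                          end | end  ✓
                        • retry:
                          end | end  ✓
                        • err:
                          end | end  ✓
                    • done:
                      &{done,err,stop} | +{done,err,stop}  ✓ labels match
                        • done:
                          end | end  ✓
                        • err:
                          Y | Y  ✓
                        • stop:
                          Y | Y  ✓
                • more:
                  ?Unit | !Unit  ✓
                    +{more,done} | &{more,done}  ✓ labels match
                      • more:
                        Y | Y  ✓
                      • done:
                        end | end  ✓
                • retry:
                  !Int | ?Int  ✓
                    !Int | ?Int  ✓
                      end | end  ✓
        • retry:
          ?Unit | !Unit  ✓
            +{more,err,data} | +{more,err,data}  ✗ choice polarity not flipped — not dual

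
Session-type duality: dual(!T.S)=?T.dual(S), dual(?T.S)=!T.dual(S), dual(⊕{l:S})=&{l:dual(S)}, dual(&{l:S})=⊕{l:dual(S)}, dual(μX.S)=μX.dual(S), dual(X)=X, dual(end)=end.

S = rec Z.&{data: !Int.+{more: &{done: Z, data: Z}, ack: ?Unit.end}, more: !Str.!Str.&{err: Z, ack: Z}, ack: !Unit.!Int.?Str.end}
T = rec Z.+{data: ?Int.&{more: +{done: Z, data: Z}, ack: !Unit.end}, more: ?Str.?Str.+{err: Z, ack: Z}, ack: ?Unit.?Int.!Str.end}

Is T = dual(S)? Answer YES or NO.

YES

rec Z | rec Z  ✓ (rec unchanged)
  &{data,more,ack} | +{data,more,ack}  ✓ same labels
    [data]
      !Int | ?Int  ✓
        +{more,ack} | &{more,ack}  ✓ same labels
          [more]
            &{done,data} | +{done,data}  ✓ same labels
              [done]
                Z | Z  ✓
              [data]
                Z | Z  ✓
          [ack]
            ?Unit | !Unit  ✓
              end | end  ✓
    [more]
      !Str | ?Str  ✓
        !Str | ?Str  ✓
          &{err,ack} | +{err,ack}  ✓ same labels
            [err]
              Z | Z  ✓
            [ack]
              Z | Z  ✓
    [ack]
      !Unit | ?Unit  ✓
        !Int | ?Int  ✓
          ?Str | !Str  ✓
            end | end  ✓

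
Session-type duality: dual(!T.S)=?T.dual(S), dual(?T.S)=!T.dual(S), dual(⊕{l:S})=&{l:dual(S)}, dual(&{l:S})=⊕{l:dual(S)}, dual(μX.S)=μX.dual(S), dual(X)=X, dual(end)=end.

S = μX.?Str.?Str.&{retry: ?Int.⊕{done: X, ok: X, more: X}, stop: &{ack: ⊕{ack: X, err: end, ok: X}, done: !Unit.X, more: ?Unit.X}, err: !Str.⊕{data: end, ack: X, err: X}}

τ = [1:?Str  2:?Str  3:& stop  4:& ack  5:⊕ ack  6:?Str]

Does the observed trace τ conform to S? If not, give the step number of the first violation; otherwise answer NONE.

NONE

step 1: ?Str  ok  state: ?Str.&{retry: ?Int.⊕{done: μX.…, ok: μX.…, more: μX.…}, stop: &{ack: ⊕{ack: μX.…, err: end, ok: μX.…}, done: !Unit.μX.…, more: ?Unit.μX.…}, err: !Str.⊕{data: end, ack: μX.…, err: μX.…}}
step 2: ?Str  ok  state: &{retry: ?Int.⊕{done: μX.…, ok: μX.…, more: μX.…}, stop: &{ack: ⊕{ack: μX.…, err: end, ok: μX.…}, done: !Unit.μX.…, more: ?Unit.μX.…}, err: !Str.⊕{data: end, ack: μX.…, err: μX.…}}
step 3: & stop  ok  state: &{ack: ⊕{ack: μX.…, err: end, ok: μX.…}, done: !Unit.μX.…, more: ?Unit.μX.…}
step 4: & ack  ok  state: ⊕{ack: μX.…, err: end, ok: μX.…}
step 5: ⊕ ack  ok  state: μX.…
step 6: ?Str  ok  state: ?Str.&{retry: ?Int.⊕{done: μX.…, ok: μX.…, more: μX.…}, stop: &{ack: ⊕{ack: μX.…, err: end, ok: μX.…}, done: !Unit.μX.…, more: ?Unit.μX.…}, err: !Str.⊕{data: end, ack: μX.…, err: μX.…}}
τ conforms to S (length 6)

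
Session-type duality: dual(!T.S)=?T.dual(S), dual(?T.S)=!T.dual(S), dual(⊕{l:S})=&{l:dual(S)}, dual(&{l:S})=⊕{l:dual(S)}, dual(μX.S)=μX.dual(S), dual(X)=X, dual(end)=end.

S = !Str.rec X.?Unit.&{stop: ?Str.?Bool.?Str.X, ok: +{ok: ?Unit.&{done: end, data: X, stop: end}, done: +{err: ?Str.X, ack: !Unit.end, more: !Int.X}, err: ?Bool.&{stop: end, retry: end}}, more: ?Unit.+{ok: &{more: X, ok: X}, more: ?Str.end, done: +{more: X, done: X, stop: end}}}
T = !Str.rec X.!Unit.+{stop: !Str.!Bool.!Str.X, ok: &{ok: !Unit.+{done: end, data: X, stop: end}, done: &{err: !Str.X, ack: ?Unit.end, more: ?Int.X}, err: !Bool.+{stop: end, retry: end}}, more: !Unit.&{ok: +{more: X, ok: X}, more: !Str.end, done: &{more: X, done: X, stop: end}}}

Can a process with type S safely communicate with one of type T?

NO

!Str vs !Str  ✗ same direction on both sides — not dual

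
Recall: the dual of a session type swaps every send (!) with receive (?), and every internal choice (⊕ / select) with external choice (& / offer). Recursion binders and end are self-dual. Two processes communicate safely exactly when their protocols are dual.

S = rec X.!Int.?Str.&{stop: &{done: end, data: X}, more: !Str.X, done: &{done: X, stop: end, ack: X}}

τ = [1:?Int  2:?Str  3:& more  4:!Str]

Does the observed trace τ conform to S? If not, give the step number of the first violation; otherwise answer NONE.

@1 got ?Int, protocol expects !Int  ✗

1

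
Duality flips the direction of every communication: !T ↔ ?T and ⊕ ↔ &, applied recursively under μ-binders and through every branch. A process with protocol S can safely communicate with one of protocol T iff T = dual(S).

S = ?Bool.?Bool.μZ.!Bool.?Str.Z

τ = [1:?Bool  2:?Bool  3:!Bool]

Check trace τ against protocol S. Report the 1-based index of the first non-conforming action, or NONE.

step 1: ?Bool  match  cont: ?Bool.μZ.…
step 2: ?Bool  match  cont: μZ.…
step 3: !Bool  match  cont: ?Str.μZ.…
all 3 steps conform

NONE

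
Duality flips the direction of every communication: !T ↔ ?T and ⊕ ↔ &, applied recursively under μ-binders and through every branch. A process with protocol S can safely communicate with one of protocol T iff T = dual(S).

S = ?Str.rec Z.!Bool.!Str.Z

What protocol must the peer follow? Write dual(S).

!Str.rec Z.?Bool.?Str.Z

?Str = !Str
  rec Z = rec Z  (μ self-dual)
    !Bool = ?Bool
      !Str = ?Str
        dual(Z) = Z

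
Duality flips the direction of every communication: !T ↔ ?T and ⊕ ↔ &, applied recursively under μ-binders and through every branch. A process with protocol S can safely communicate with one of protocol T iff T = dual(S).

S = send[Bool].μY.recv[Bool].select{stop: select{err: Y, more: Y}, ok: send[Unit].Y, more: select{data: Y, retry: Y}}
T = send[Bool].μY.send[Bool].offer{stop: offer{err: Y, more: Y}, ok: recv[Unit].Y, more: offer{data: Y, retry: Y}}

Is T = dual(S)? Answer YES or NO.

send[Bool] ‖ send[Bool]  ✗ same direction on both sides — not dual

NO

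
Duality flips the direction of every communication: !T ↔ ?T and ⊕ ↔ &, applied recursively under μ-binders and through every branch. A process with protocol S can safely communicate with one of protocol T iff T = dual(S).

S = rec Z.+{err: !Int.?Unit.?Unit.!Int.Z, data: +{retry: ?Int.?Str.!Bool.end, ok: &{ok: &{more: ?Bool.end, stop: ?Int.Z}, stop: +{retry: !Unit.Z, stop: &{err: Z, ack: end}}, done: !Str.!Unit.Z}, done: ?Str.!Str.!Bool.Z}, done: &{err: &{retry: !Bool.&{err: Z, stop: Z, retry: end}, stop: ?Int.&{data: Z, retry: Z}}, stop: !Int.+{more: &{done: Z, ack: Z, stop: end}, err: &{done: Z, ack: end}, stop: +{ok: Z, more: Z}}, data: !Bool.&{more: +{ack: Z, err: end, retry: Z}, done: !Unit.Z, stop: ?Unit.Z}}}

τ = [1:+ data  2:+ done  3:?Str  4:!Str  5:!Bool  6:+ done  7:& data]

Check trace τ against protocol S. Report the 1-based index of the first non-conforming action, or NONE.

NONE

step 1: + data  ok  cont: +{retry: ?Int.?Str.!Bool.end, ok: &{ok: &{more: ?Bool.end, stop: ?Int.rec Z.…}, stop: +{retry: !Unit.rec Z.…, stop: &{err: rec Z.…, ack: end}}, done: !Str.!Unit.rec Z.…}, done: ?Str.!Str.!Bool.rec Z.…}
step 2: + done  ok  cont: ?Str.!Str.!Bool.rec Z.…
step 3: ?Str  ok  cont: !Str.!Bool.rec Z.…
step 4: !Str  ok  cont: !Bool.rec Z.…
step 5: !Bool  ok  cont: rec Z.…
step 6: + done  ok  cont: &{err: &{retry: !Bool.&{err: rec Z.…, stop: rec Z.…, retry: end}, stop: ?Int.&{data: rec Z.…, retry: rec Z.…}}, stop: !Int.+{more: &{done: rec Z.…, ack: rec Z.…, stop: end}, err: &{done: rec Z.…, ack: end}, stop: +{ok: rec Z.…, more: rec Z.…}}, data: !Bool.&{more: +{ack: rec Z.…, err: end, retry: rec Z.…}, done: !Unit.rec Z.…, stop: ?Unit.rec Z.…}}
step 7: & data  ok  cont: !Bool.&{more: +{ack: rec Z.…, err: end, retry: rec Z.…}, done: !Unit.rec Z.…, stop: ?Unit.rec Z.…}
all 7 steps conform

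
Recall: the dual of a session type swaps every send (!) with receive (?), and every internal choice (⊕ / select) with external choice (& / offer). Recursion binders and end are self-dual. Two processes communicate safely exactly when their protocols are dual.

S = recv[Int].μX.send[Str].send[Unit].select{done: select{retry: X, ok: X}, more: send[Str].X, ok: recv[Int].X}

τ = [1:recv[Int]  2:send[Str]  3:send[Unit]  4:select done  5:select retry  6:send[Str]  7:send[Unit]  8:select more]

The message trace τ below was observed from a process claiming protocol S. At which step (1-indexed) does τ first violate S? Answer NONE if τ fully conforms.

NONE

@1 recv[Int]  match  cont: μX.…
@2 send[Str]  match  cont: send[Unit].select{done: select{retry: μX.…, ok: μX.…}, more: send[Str].μX.…, ok: recv[Int].μX.…}
@3 send[Unit]  match  cont: select{done: select{retry: μX.…, ok: μX.…}, more: send[Str].μX.…, ok: recv[Int].μX.…}
@4 select done  match  cont: select{retry: μX.…, ok: μX.…}
@5 select retry  match  cont: μX.…
@6 send[Str]  match  cont: send[Unit].select{done: select{retry: μX.…, ok: μX.…}, more: send[Str].μX.…, ok: recv[Int].μX.…}
@7 send[Unit]  match  cont: select{done: select{retry: μX.…, ok: μX.…}, more: send[Str].μX.…, ok: recv[Int].μX.…}
@8 select more  match  cont: send[Str].μX.…
trace exhausted — no violation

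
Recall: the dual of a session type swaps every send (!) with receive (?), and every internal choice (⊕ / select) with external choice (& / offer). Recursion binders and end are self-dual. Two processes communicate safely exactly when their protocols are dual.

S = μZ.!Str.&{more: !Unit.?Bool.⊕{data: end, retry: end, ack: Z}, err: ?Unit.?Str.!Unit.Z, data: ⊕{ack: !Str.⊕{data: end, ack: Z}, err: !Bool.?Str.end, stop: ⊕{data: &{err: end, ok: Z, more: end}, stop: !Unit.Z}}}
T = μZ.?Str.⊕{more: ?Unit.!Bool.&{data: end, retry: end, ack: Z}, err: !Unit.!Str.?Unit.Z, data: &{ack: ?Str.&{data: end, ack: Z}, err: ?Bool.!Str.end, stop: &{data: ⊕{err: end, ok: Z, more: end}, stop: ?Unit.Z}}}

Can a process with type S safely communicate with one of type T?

μZ | μZ  ✓ (rec unchanged)
  !Str | ?Str  ✓
    &{more,err,data} | ⊕{more,err,data}  ✓ label sets agree
      [more]
        !Unit | ?Unit  ✓
          ?Bool | !Bool  ✓
            ⊕{data,retry,ack} | &{data,retry,ack}  ✓ label sets agree
              [data]
                end | end  ✓
              [retry]
                end | end  ✓
              [ack]
                Z | Z  ✓
      [err]
        ?Unit | !Unit  ✓
          ?Str | !Str  ✓
            !Unit | ?Unit  ✓
              Z | Z  ✓
      [data]
        ⊕{ack,err,stop} | &{ack,err,stop}  ✓ label sets agree
          [ack]
            !Str | ?Str  ✓
              ⊕{data,ack} | &{data,ack}  ✓ label sets agree
                [data]
                  end | end  ✓
                [ack]
                  Z | Z  ✓
          [err]
            !Bool | ?Bool  ✓
              ?Str | !Str  ✓
                end | end  ✓
          [stop]
            ⊕{data,stop} | &{data,stop}  ✓ label sets agree
              [data]
                &{err,ok,more} | ⊕{err,ok,more}  ✓ label sets agree
                  [err]
                    end | end  ✓
                  [ok]
                    Z | Z  ✓
                  [more]
                    end | end  ✓
              [stop]
                !Unit | ?Unit  ✓
                  Z | Z  ✓

YES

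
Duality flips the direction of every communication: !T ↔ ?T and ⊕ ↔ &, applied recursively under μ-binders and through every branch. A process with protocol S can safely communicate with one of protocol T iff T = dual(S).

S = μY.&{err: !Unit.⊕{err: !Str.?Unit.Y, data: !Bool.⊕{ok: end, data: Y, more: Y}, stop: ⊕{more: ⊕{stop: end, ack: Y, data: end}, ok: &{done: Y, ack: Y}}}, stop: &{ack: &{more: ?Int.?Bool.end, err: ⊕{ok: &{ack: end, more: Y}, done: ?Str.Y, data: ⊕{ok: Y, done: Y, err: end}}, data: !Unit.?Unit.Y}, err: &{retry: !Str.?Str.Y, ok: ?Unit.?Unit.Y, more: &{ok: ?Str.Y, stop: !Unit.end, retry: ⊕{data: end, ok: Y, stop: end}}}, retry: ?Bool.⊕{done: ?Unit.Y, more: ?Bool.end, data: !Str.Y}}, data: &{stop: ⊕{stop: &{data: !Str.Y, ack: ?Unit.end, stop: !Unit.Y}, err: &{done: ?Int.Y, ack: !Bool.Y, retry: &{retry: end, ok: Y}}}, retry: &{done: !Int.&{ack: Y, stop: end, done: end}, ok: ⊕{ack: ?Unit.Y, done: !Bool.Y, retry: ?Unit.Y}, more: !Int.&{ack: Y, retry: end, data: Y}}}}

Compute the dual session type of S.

μY ↦ μY  (μ self-dual)
  &{err,stop,data} ↦ ⊕{err,stop,data}  (offer→select)
    case err:
      !Unit ↦ ?Unit
        ⊕{err,data,stop} ↦ &{err,data,stop}  (⊕→&)
          case err:
            !Str ↦ ?Str
              ?Unit ↦ !Unit
                dual(Y) = Y
          case data:
            !Bool ↦ ?Bool
              ⊕{ok,data,more} ↦ &{ok,data,more}  (⊕→&)
                case ok:
                  dual(end) = end
                case data:
                  dual(Y) = Y
                case more:
                  dual(Y) = Y
          case stop:
            ⊕{more,ok} ↦ &{more,ok}  (⊕→&)
              case more:
                ⊕{stop,ack,data} ↦ &{stop,ack,data}  (⊕→&)
                  case stop:
                    dual(end) = end
                  case ack:
                    dual(Y) = Y
                  case data:
                    dual(end) = end
              case ok:
                &{done,ack} ↦ ⊕{done,ack}  (offer→select)
                  case done:
                    dual(Y) = Y
                  case ack:
                    dual(Y) = Y
    case stop:
      &{ack,err,retry} ↦ ⊕{ack,err,retry}  (offer→select)
        case ack:
          &{more,err,data} ↦ ⊕{more,err,data}  (offer→select)
            case more:
              ?Int ↦ !Int
                ?Bool ↦ !Bool
                  dual(end) = end
            case err:
              ⊕{ok,done,data} ↦ &{ok,done,data}  (⊕→&)
                case ok:
                  &{ack,more} ↦ ⊕{ack,more}  (offer→select)
                    case ack:
                      dual(end) = end
                    case more:
                      dual(Y) = Y
                case done:
                  ?Str ↦ !Str
                    dual(Y) = Y
                case data:
                  ⊕{ok,done,err} ↦ &{ok,done,err}  (⊕→&)
                    case ok:
                      dual(Y) = Y
                    case done:
                      dual(Y) = Y
                    case err:
                      dual(end) = end
            case data:
              !Unit ↦ ?Unit
                ?Unit ↦ !Unit
                  dual(Y) = Y
        case err:
          &{retry,ok,more} ↦ ⊕{retry,ok,more}  (offer→select)
            case retry:
              !Str ↦ ?Str
                ?Str ↦ !Str
                  dual(Y) = Y
            case ok:
              ?Unit ↦ !Unit
                ?Unit ↦ !Unit
                  dual(Y) = Y
            case more:
              &{ok,stop,retry} ↦ ⊕{ok,stop,retry}  (offer→select)
                case ok:
                  ?Str ↦ !Str
                    dual(Y) = Y
                case stop:
                  !Unit ↦ ?Unit
                    dual(end) = end
                case retry:
                  ⊕{data,ok,stop} ↦ &{data,ok,stop}  (⊕→&)
                    case data:
                      dual(end) = end
                    case ok:
                      dual(Y) = Y
                    case stop:
                      dual(end) = end
        case retry:
          ?Bool ↦ !Bool
            ⊕{done,more,data} ↦ &{done,more,data}  (⊕→&)
              case done:
                ?Unit ↦ !Unit
                  dual(Y) = Y
              case more:
                ?Bool ↦ !Bool
                  dual(end) = end
              case data:
                !Str ↦ ?Str
                  dual(Y) = Y
    case data:
      &{stop,retry} ↦ ⊕{stop,retry}  (offer→select)
        case stop:
          ⊕{stop,err} ↦ &{stop,err}  (⊕→&)
            case stop:
              &{data,ack,stop} ↦ ⊕{data,ack,stop}  (offer→select)
                case data:
                  !Str ↦ ?Str
                    dual(Y) = Y
                case ack:
                  ?Unit ↦ !Unit
                    dual(end) = end
                case stop:
                  !Unit ↦ ?Unit
                    dual(Y) = Y
            case err:
              &{done,ack,retry} ↦ ⊕{done,ack,retry}  (offer→select)
                case done:
                  ?Int ↦ !Int
                    dual(Y) = Y
                case ack:
                  !Bool ↦ ?Bool
                    dual(Y) = Y
                case retry:
                  &{retry,ok} ↦ ⊕{retry,ok}  (offer→select)
                    case retry:
                      dual(end) = end
                    case ok:
                      dual(Y) = Y
        case retry:
          &{done,ok,more} ↦ ⊕{done,ok,more}  (offer→select)
            case done:
              !Int ↦ ?Int
                &{ack,stop,done} ↦ ⊕{ack,stop,done}  (offer→select)
                  case ack:
                    dual(Y) = Y
                  case stop:
                    dual(end) = end
                  case done:
                    dual(end) = end
            case ok:
              ⊕{ack,done,retry} ↦ &{ack,done,retry}  (⊕→&)
                case ack:
                  ?Unit ↦ !Unit
                    dual(Y) = Y
                case done:
                  !Bool ↦ ?Bool
                    dual(Y) = Y
                case retry:
                  ?Unit ↦ !Unit
                    dual(Y) = Y
            case more:
              !Int ↦ ?Int
                &{ack,retry,data} ↦ ⊕{ack,retry,data}  (offer→select)
                  case ack:
                    dual(Y) = Y
                  case retry:
                    dual(end) = end
                  case data:
                    dual(Y) = Y

μY.⊕{err: ?Unit.&{err: ?Str.!Unit.Y, data: ?Bool.&{ok: end, data: Y, more: Y}, stop: &{more: &{stop: end, ack: Y, data: end}, ok: ⊕{done: Y, ack: Y}}}, stop: ⊕{ack: ⊕{more: !Int.!Bool.end, err: &{ok: ⊕{ack: end, more: Y}, done: !Str.Y, data: &{ok: Y, done: Y, err: end}}, data: ?Unit.!Unit.Y}, err: ⊕{retry: ?Str.!Str.Y, ok: !Unit.!Unit.Y, more: ⊕{ok: !Str.Y, stop: ?Unit.end, retry: &{data: end, ok: Y, stop: end}}}, retry: !Bool.&{done: !Unit.Y, more: !Bool.end, data: ?Str.Y}}, data: ⊕{stop: &{stop: ⊕{data: ?Str.Y, ack: !Unit.end, stop: ?Unit.Y}, err: ⊕{done: !Int.Y, ack: ?Bool.Y, retry: ⊕{retry: end, ok: Y}}}, retry: ⊕{done: ?Int.⊕{ack: Y, stop: end, done: end}, ok: &{ack: !Unit.Y, done: ?Bool.Y, retry: !Unit.Y}, more: ?Int.⊕{ack: Y, retry: end, data: Y}}}}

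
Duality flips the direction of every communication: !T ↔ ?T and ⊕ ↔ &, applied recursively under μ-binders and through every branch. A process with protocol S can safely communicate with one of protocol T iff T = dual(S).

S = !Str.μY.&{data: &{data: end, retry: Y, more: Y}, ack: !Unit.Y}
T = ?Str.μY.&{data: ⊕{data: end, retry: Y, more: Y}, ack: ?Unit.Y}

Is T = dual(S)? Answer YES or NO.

NO

!Str ‖ ?Str  match
  μY ‖ μY  match (rec unchanged)
    &{data,ack} ‖ &{data,ack}  ✗ choice polarity not flipped — not dual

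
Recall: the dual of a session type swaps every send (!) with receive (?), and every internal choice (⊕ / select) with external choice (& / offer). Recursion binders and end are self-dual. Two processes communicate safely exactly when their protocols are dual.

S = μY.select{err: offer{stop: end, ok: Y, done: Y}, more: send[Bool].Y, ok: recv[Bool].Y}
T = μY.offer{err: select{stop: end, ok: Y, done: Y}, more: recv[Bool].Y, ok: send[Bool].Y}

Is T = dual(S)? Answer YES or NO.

YES

μY ‖ μY  ✓ (μ self-dual)
  select{err,more,ok} ‖ offer{err,more,ok}  ✓ label sets agree
    • err:
      offer{stop,ok,done} ‖ select{stop,ok,done}  ✓ label sets agree
        • stop:
          end ‖ end  ✓
        • ok:
          Y ‖ Y  ✓
        • done:
          Y ‖ Y  ✓
    • more:
      send[Bool] ‖ recv[Bool]  ✓
        Y ‖ Y  ✓
    • ok:
      recv[Bool] ‖ send[Bool]  ✓
        Y ‖ Y  ✓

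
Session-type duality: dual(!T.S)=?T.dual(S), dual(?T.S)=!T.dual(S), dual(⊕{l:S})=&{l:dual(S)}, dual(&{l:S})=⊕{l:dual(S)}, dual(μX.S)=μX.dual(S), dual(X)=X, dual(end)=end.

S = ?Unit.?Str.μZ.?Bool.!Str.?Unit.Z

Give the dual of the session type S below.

!Unit.!Str.μZ.!Bool.?Str.!Unit.Z

?Unit = !Unit
  ?Str = !Str
    μZ = μZ  (μ self-dual)
      ?Bool = !Bool
        !Str = ?Str
          ?Unit = !Unit
            dual(Z) = Z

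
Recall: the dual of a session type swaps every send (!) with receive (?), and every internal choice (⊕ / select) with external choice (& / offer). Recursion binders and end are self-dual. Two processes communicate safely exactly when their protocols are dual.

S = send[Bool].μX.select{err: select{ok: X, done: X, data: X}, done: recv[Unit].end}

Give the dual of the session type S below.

send[Bool] → recv[Bool]
  μX → μX  (binder kept)
    select{err,done} → offer{err,done}  (select→offer)
      • err:
        select{ok,done,data} → offer{ok,done,data}  (select→offer)
          • ok:
            dual(X) = X
          • done:
            dual(X) = X
          • data:
            dual(X) = X
      • done:
        recv[Unit] → send[Unit]
          dual(end) = end

recv[Bool].μX.offer{err: offer{ok: X, done: X, data: X}, done: send[Unit].end}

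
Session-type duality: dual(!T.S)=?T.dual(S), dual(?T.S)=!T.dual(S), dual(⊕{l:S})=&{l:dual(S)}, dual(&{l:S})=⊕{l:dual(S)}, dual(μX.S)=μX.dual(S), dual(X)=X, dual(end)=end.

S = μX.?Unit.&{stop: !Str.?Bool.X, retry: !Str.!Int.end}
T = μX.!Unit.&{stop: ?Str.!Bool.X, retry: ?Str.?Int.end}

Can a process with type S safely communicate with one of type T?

NO

μX vs μX  ✓ (μ self-dual)
  ?Unit vs !Unit  ✓
    &{stop,retry} vs &{stop,retry}  ✗ choice polarity not flipped — not dual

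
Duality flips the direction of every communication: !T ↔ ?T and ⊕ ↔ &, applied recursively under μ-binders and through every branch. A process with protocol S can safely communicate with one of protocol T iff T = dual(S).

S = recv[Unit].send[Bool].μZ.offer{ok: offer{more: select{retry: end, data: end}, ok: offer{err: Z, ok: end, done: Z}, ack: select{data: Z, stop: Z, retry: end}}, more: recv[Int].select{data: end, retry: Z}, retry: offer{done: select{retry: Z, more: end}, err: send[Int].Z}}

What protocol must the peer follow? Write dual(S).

send[Unit].recv[Bool].μZ.select{ok: select{more: offer{retry: end, data: end}, ok: select{err: Z, ok: end, done: Z}, ack: offer{data: Z, stop: Z, retry: end}}, more: send[Int].offer{data: end, retry: Z}, retry: select{done: offer{retry: Z, more: end}, err: recv[Int].Z}}

recv[Unit] = send[Unit]
  send[Bool] = recv[Bool]
    μZ = μZ  (μ self-dual)
      offer{ok,more,retry} = select{ok,more,retry}  (external→internal)
        • ok:
          offer{more,ok,ack} = select{more,ok,ack}  (external→internal)
            • more:
              select{retry,data} = offer{retry,data}  (internal→external)
                • retry:
                  dual(end) = end
                • data:
                  dual(end) = end
            • ok:
              offer{err,ok,done} = select{err,ok,done}  (external→internal)
                • err:
                  dual(Z) = Z
                • ok:
                  dual(end) = end
                • done:
                  dual(Z) = Z
            • ack:
              select{data,stop,retry} = offer{data,stop,retry}  (internal→external)
                • data:
                  dual(Z) = Z
                • stop:
                  dual(Z) = Z
                • retry:
                  dual(end) = end
        • more:
          recv[Int] = send[Int]
            select{data,retry} = offer{data,retry}  (internal→external)
              • data:
                dual(end) = end
              • retry:
                dual(Z) = Z
        • retry:
          offer{done,err} = select{done,err}  (external→internal)
            • done:
              select{retry,more} = offer{retry,more}  (internal→external)
                • retry:
                  dual(Z) = Z
                • more:
                  dual(end) = end
            • err:
              send[Int] = recv[Int]
                dual(Z) = Z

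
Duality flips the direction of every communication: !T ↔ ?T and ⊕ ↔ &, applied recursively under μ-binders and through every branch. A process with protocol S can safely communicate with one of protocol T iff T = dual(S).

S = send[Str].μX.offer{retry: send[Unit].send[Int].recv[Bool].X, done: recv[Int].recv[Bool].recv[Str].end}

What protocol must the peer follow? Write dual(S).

recv[Str].μX.select{retry: recv[Unit].recv[Int].send[Bool].X, done: send[Int].send[Bool].send[Str].end}

send[Str] → recv[Str]
  μX → μX  (μ self-dual)
    offer{retry,done} → select{retry,done}  (&→⊕)
      case retry:
        send[Unit] → recv[Unit]
          send[Int] → recv[Int]
            recv[Bool] → send[Bool]
              X self-dual
      case done:
        recv[Int] → send[Int]
          recv[Bool] → send[Bool]
            recv[Str] → send[Str]
              end self-dual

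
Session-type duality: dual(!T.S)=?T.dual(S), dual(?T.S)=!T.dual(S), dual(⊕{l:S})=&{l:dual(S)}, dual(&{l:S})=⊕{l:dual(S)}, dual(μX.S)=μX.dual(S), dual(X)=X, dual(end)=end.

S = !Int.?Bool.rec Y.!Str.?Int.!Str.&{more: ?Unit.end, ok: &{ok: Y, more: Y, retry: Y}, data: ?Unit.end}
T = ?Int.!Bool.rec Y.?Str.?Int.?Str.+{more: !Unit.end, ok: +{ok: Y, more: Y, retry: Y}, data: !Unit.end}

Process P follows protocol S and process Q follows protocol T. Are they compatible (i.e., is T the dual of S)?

!Int vs ?Int  ✓
  ?Bool vs !Bool  ✓
    rec Y vs rec Y  ✓ (binder kept)
      !Str vs ?Str  ✓
        ?Int vs ?Int  ✗ same direction on both sides — not dual

NO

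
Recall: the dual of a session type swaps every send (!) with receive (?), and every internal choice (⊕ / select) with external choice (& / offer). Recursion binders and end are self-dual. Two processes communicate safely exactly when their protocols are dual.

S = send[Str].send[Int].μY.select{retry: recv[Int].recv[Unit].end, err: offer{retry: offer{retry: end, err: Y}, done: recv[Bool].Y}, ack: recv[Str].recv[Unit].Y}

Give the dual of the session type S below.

send[Str] → recv[Str]
  send[Int] → recv[Int]
    μY → μY  (binder kept)
      select{retry,err,ack} → offer{retry,err,ack}  (select→offer)
        case retry:
          recv[Int] → send[Int]
            recv[Unit] → send[Unit]
              end ↦ end
        case err:
          offer{retry,done} → select{retry,done}  (offer→select)
            case retry:
              offer{retry,err} → select{retry,err}  (offer→select)
                case retry:
                  end ↦ end
                case err:
                  Y ↦ Y
            case done:
              recv[Bool] → send[Bool]
                Y ↦ Y
        case ack:
          recv[Str] → send[Str]
            recv[Unit] → send[Unit]
              Y ↦ Y

recv[Str].recv[Int].μY.offer{retry: send[Int].send[Unit].end, err: select{retry: select{retry: end, err: Y}, done: send[Bool].Y}, ack: send[Str].send[Unit].Y}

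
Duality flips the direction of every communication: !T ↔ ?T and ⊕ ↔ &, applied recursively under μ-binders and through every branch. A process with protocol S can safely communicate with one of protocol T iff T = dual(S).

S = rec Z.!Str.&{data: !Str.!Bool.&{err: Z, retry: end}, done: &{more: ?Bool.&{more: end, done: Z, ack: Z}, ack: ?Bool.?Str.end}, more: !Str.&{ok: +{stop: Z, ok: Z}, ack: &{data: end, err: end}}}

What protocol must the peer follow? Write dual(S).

rec Z.?Str.+{data: ?Str.?Bool.+{err: Z, retry: end}, done: +{more: !Bool.+{more: end, done: Z, ack: Z}, ack: !Bool.!Str.end}, more: ?Str.+{ok: &{stop: Z, ok: Z}, ack: +{data: end, err: end}}}

rec Z → rec Z  (binder kept)
  !Str → ?Str
    &{data,done,more} → +{data,done,more}  (offer→select)
      case data:
        !Str → ?Str
          !Bool → ?Bool
            &{err,retry} → +{err,retry}  (offer→select)
              case err:
                dual(Z) = Z
              case retry:
                dual(end) = end
      case done:
        &{more,ack} → +{more,ack}  (offer→select)
          case more:
            ?Bool → !Bool
              &{more,done,ack} → +{more,done,ack}  (offer→select)
                case more:
                  dual(end) = end
                case done:
                  dual(Z) = Z
                case ack:
                  dual(Z) = Z
          case ack:
            ?Bool → !Bool
              ?Str → !Str
                dual(end) = end
      case more:
        !Str → ?Str
          &{ok,ack} → +{ok,ack}  (offer→select)
            case ok:
              +{stop,ok} → &{stop,ok}  (⊕→&)
                case stop:
                  dual(Z) = Z
                case ok:
                  dual(Z) = Z
            case ack:
              &{data,err} → +{data,err}  (offer→select)
                case data:
                  dual(end) = end
                case err:
                  dual(end) = end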